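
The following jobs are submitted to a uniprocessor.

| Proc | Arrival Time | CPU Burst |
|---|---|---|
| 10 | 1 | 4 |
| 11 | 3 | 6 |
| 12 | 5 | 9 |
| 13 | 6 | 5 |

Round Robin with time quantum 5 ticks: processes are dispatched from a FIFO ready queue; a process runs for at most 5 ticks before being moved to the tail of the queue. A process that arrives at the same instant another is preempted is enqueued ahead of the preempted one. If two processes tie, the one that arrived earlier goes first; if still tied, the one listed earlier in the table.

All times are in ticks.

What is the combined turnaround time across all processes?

Gantt: | idle 0-1 | 10 1-5 | 11 5-10 | 12 10-15 | 13 15-20 | 11 20-21 | 12 21-25 |
Completion: 10=5  11=21  12=25  13=20
Turnaround = completion − arrival: 10=4, 11=18, 12=20, 13=14
Total turnaround = 4 + 18 + 20 + 14 = 56

56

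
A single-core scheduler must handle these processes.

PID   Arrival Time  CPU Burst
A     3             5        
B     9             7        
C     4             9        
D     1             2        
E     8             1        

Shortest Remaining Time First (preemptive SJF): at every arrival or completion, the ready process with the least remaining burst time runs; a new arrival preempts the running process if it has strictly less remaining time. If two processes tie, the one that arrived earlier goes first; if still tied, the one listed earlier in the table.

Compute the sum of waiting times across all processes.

12

Schedule: | idle 0-1 | D 1-3 | A 3-8 | E 8-9 | B 9-16 | C 16-25 |
Completion: A=8  B=16  C=25  D=3  E=9
Waiting = turnaround − burst: A=0, B=0, C=12, D=0, E=0
Total waiting = 0 + 0 + 12 + 0 + 0 = 12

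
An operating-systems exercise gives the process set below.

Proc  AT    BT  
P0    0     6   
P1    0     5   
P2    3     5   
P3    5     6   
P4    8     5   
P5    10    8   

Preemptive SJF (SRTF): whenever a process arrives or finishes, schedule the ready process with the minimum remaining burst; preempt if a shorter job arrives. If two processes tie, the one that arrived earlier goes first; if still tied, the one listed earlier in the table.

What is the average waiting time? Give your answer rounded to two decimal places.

Schedule: | P1 0-5 | P2 5-10 | P4 10-15 | P0 15-21 | P3 21-27 | P5 27-35 |
Completion: P0=21  P1=5  P2=10  P3=27  P4=15  P5=35
Turnaround (C−A): P0=21  P1=5  P2=7  P3=22  P4=7  P5=25
Waiting times: P0=15, P1=0, P2=2, P3=16, P4=2, P5=17
Average waiting = (15+0+2+16+2+17) / 6 = 52/6 = 8.67

8.67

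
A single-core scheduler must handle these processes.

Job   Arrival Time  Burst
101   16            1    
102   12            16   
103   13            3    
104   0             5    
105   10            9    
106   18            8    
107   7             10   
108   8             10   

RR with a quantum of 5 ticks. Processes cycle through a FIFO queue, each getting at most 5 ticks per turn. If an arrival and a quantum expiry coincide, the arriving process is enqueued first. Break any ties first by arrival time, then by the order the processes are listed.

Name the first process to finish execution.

104

Gantt: | 104 0-5 | idle 5-7 | 107 7-12 | 108 12-17 | 105 17-22 | 102 22-27 | 107 27-32 | 103 32-35 | 101 35-36 | 108 36-41 | 106 41-46 | 105 46-50 | 102 50-55 | 106 55-58 | 102 58-64 |
Completion: 101=36  102=64  103=35  104=5  105=50  106=58  107=32  108=41
Turnaround (C−A): 101=20  102=52  103=22  104=5  105=40  106=40  107=25  108=33
Finish order: 104 → 107 → 103 → 101 → 108 → 105 → 106 → 102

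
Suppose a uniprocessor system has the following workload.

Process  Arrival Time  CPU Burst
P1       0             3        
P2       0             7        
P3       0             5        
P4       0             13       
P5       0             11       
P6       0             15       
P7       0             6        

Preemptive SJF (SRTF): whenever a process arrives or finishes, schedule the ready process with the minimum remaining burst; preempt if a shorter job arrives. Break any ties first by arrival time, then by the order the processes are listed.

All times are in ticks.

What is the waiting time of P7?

Schedule: | P1 0-3 | P3 3-8 | P7 8-14 | P2 14-21 | P5 21-32 | P4 32-45 | P6 45-60 |
Completion: P1=3  P2=21  P3=8  P4=45  P5=32  P6=60  P7=14
Turnaround (C−A): P1=3  P2=21  P3=8  P4=45  P5=32  P6=60  P7=14
Waiting(P7) = turnaround − burst = 14 − 6 = 8

8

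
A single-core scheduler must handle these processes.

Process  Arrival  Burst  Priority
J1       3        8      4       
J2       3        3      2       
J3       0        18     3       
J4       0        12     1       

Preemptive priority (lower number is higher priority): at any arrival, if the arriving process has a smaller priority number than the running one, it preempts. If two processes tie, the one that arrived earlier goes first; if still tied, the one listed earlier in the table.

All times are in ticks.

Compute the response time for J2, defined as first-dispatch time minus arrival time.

Gantt: | J4 0-12 | J2 12-15 | J3 15-33 | J1 33-41 |
Completion: J1=41  J2=15  J3=33  J4=12
Turnaround (C−A): J1=38  J2=12  J3=33  J4=12
Response(J2) = first start − arrival = 12 − 3 = 9

9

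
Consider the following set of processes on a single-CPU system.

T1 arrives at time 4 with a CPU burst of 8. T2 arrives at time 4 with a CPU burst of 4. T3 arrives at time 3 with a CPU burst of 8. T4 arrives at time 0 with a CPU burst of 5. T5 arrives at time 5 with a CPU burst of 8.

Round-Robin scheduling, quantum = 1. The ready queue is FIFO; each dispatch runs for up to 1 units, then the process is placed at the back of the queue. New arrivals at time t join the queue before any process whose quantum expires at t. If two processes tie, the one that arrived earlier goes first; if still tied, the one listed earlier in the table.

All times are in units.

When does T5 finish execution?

33

Schedule: | T4 0-3 | T3 3-4 | T4 4-5 | T1 5-6 | T2 6-7 | T3 7-8 | T5 8-9 | T4 9-10 | T1 10-11 | T2 11-12 | T3 12-13 | T5 13-14 | T1 14-15 | T2 15-16 | T3 16-17 | T5 17-18 | T1 18-19 | T2 19-20 | T3 20-21 | T5 21-22 | T1 22-23 | T3 23-24 | T5 24-25 | T1 25-26 | T3 26-27 | T5 27-28 | T1 28-29 | T3 29-30 | T5 30-31 | T1 31-32 | T5 32-33 |
Completion: T1=32  T2=20  T3=30  T4=10  T5=33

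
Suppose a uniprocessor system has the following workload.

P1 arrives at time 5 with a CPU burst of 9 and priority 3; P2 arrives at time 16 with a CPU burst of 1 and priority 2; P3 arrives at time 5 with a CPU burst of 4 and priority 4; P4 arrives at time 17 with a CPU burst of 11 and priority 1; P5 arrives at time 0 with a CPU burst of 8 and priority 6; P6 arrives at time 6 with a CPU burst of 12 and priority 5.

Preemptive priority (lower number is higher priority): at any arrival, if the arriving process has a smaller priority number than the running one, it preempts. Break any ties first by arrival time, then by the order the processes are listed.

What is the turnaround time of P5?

Timeline: | P5 0-5 | P1 5-14 | P3 14-16 | P2 16-17 | P4 17-28 | P3 28-30 | P6 30-42 | P5 42-45 |
Completion: P1=14  P2=17  P3=30  P4=28  P5=45  P6=42
Turnaround (C−A): P1=9  P2=1  P3=25  P4=11  P5=45  P6=36
Turnaround(P5) = completion − arrival = 45 − 0 = 45

45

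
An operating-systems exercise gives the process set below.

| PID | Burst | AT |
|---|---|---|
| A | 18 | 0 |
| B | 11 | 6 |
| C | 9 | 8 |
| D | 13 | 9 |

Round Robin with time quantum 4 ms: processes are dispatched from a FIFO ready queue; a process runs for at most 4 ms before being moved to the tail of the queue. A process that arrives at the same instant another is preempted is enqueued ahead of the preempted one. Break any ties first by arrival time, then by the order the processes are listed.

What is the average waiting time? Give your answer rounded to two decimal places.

Timeline: | A 0-8 | B 8-12 | C 12-16 | A 16-20 | D 20-24 | B 24-28 | C 28-32 | A 32-36 | D 36-40 | B 40-43 | C 43-44 | A 44-46 | D 46-51 |
Completion: A=46  B=43  C=44  D=51
Turnaround (C−A): A=46  B=37  C=36  D=42
Waiting times: A=28, B=26, C=27, D=29
Average waiting = (28+26+27+29) / 4 = 110/4 = 27.50

27.50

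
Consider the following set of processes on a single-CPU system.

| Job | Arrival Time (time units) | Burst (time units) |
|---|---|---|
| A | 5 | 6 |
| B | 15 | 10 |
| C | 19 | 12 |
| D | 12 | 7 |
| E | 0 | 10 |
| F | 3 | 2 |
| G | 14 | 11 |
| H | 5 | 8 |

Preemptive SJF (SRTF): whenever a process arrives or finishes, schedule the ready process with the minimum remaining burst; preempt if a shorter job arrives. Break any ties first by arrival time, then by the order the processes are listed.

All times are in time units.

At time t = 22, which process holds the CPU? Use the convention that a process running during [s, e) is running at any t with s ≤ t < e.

Schedule: | E 0-3 | F 3-5 | A 5-11 | E 11-18 | D 18-25 | H 25-33 | B 33-43 | G 43-54 | C 54-66 |
Completion: A=11  B=43  C=66  D=25  E=18  F=5  G=54  H=33
Turnaround (C−A): A=6  B=28  C=47  D=13  E=18  F=2  G=40  H=28

D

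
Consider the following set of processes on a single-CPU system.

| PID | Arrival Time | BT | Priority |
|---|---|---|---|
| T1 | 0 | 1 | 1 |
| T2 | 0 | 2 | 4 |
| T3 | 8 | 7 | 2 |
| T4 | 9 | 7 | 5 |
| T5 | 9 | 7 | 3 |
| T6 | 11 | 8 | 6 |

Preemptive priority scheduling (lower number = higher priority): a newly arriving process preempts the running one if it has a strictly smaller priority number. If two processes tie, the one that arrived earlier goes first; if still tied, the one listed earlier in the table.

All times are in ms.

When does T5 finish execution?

22

Schedule: | T1 0-1 | T2 1-3 | idle 3-8 | T3 8-15 | T5 15-22 | T4 22-29 | T6 29-37 |
Completion: T1=1  T2=3  T3=15  T4=29  T5=22  T6=37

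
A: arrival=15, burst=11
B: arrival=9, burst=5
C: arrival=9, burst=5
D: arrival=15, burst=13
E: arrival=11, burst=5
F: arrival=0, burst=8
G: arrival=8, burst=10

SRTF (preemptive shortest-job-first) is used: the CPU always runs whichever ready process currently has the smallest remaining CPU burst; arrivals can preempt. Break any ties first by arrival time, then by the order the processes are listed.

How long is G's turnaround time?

Schedule: | F 0-8 | G 8-9 | B 9-14 | C 14-19 | E 19-24 | G 24-33 | A 33-44 | D 44-57 |
Completion: A=44  B=14  C=19  D=57  E=24  F=8  G=33
Turnaround (C−A): A=29  B=5  C=10  D=42  E=13  F=8  G=25
Turnaround(G) = completion − arrival = 33 − 8 = 25

25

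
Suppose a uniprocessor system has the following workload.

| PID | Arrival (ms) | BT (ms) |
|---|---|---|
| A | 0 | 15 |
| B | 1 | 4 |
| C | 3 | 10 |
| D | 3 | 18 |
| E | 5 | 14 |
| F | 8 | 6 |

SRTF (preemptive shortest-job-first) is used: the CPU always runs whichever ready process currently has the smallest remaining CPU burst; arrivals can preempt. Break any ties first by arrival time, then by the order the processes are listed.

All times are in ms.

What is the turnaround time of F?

Schedule: | A 0-1 | B 1-5 | C 5-8 | F 8-14 | C 14-21 | A 21-35 | E 35-49 | D 49-67 |
Completion: A=35  B=5  C=21  D=67  E=49  F=14
Turnaround(F) = completion − arrival = 14 − 8 = 6

6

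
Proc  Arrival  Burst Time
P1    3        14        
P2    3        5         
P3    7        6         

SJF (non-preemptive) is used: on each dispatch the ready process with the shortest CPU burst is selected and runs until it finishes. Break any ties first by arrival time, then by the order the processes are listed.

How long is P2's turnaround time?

5

Gantt: | idle 0-3 | P2 3-8 | P3 8-14 | P1 14-28 |
Completion: P1=28  P2=8  P3=14
Turnaround (C−A): P1=25  P2=5  P3=7
Turnaround(P2) = completion − arrival = 8 − 3 = 5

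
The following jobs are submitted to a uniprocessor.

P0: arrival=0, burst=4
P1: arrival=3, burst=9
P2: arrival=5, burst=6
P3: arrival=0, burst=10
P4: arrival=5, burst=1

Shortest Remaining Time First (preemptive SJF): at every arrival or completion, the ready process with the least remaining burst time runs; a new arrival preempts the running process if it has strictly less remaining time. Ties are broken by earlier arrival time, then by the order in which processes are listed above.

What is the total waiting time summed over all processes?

Schedule: | P0 0-4 | P1 4-5 | P4 5-6 | P2 6-12 | P1 12-20 | P3 20-30 |
Completion: P0=4  P1=20  P2=12  P3=30  P4=6
Waiting = turnaround − burst: P0=0, P1=8, P2=1, P3=20, P4=0
Total waiting = 0 + 8 + 1 + 20 + 0 = 29

29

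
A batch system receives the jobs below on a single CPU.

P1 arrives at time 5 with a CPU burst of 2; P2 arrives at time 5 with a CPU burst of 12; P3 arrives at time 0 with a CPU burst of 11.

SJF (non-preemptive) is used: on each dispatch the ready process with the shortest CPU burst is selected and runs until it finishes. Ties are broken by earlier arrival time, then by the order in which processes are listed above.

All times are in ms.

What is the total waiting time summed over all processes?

14

Gantt: | P3 0-11 | P1 11-13 | P2 13-25 |
Completion: P1=13  P2=25  P3=11
Waiting = turnaround − burst: P1=6, P2=8, P3=0
Total waiting = 6 + 8 + 0 = 14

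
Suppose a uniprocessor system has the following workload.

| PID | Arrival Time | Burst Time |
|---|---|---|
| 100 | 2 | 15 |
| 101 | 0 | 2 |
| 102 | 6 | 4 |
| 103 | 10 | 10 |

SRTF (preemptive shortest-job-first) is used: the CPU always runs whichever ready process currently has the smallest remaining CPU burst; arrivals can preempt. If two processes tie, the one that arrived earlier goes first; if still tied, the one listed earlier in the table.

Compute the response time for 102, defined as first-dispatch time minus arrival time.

0

Timeline: | 101 0-2 | 100 2-6 | 102 6-10 | 103 10-20 | 100 20-31 |
Completion: 100=31  101=2  102=10  103=20
Response(102) = first start − arrival = 6 − 6 = 0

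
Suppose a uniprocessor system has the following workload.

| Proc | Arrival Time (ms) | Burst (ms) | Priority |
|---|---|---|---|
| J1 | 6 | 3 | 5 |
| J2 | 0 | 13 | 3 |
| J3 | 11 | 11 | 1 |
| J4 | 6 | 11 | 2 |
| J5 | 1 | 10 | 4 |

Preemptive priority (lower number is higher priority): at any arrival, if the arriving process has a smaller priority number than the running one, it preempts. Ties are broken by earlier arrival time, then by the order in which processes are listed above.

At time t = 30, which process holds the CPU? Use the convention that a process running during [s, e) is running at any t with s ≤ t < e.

J2

Timeline: | J2 0-6 | J4 6-11 | J3 11-22 | J4 22-28 | J2 28-35 | J5 35-45 | J1 45-48 |
Completion: J1=48  J2=35  J3=22  J4=28  J5=45
Turnaround (C−A): J1=42  J2=35  J3=11  J4=22  J5=44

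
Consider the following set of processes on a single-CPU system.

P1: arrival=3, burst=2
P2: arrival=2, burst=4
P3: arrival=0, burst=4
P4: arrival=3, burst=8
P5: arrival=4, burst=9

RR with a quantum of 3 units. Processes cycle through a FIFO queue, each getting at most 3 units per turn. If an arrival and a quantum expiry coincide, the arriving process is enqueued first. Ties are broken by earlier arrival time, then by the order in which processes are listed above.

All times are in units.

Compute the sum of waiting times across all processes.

Schedule: | P3 0-3 | P2 3-6 | P1 6-8 | P4 8-11 | P3 11-12 | P5 12-15 | P2 15-16 | P4 16-19 | P5 19-22 | P4 22-24 | P5 24-27 |
Completion: P1=8  P2=16  P3=12  P4=24  P5=27
Waiting = turnaround − burst: P1=3, P2=10, P3=8, P4=13, P5=14
Total waiting = 3 + 10 + 8 + 13 + 14 = 48

48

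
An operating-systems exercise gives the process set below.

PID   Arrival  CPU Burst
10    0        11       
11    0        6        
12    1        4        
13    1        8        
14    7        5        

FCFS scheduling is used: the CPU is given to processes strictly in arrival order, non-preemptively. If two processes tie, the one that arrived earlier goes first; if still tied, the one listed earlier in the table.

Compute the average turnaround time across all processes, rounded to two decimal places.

20.60

Timeline: | 10 0-11 | 11 11-17 | 12 17-21 | 13 21-29 | 14 29-34 |
Completion: 10=11  11=17  12=21  13=29  14=34
Turnaround times: 10=11, 11=17, 12=20, 13=28, 14=27
Average turnaround = (11+17+20+28+27) / 5 = 103/5 = 20.60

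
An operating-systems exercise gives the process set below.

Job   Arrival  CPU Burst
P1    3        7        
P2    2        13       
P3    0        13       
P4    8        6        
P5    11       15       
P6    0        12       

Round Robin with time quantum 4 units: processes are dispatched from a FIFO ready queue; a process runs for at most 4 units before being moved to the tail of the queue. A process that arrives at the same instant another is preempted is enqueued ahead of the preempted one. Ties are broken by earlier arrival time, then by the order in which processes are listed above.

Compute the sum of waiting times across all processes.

230

Gantt: | P3 0-4 | P6 4-8 | P2 8-12 | P1 12-16 | P3 16-20 | P4 20-24 | P6 24-28 | P5 28-32 | P2 32-36 | P1 36-39 | P3 39-43 | P4 43-45 | P6 45-49 | P5 49-53 | P2 53-57 | P3 57-58 | P5 58-62 | P2 62-63 | P5 63-66 |
Completion: P1=39  P2=63  P3=58  P4=45  P5=66  P6=49
Turnaround (C−A): P1=36  P2=61  P3=58  P4=37  P5=55  P6=49
Waiting = turnaround − burst: P1=29, P2=48, P3=45, P4=31, P5=40, P6=37
Total waiting = 29 + 48 + 45 + 31 + 40 + 37 = 230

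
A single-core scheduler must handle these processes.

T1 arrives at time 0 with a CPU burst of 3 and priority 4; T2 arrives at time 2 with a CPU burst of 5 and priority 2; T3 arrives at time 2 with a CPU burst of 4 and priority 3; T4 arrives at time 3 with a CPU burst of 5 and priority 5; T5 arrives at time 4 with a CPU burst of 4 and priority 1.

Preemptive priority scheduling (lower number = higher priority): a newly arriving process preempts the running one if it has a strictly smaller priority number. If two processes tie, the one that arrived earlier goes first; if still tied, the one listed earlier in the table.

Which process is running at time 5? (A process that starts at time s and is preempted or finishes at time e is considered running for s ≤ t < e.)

Schedule: | T1 0-2 | T2 2-4 | T5 4-8 | T2 8-11 | T3 11-15 | T1 15-16 | T4 16-21 |
Completion: T1=16  T2=11  T3=15  T4=21  T5=8
Turnaround (C−A): T1=16  T2=9  T3=13  T4=18  T5=4

T5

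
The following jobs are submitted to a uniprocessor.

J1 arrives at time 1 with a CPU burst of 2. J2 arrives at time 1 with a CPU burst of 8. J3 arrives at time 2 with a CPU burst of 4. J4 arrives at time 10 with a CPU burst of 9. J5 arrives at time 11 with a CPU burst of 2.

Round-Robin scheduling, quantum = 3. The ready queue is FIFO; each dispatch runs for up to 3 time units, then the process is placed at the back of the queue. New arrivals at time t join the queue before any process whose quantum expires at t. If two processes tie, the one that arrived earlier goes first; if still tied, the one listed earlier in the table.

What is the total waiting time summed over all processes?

Gantt: | idle 0-1 | J1 1-3 | J2 3-6 | J3 6-9 | J2 9-12 | J3 12-13 | J4 13-16 | J5 16-18 | J2 18-20 | J4 20-26 |
Completion: J1=3  J2=20  J3=13  J4=26  J5=18
Turnaround (C−A): J1=2  J2=19  J3=11  J4=16  J5=7
Waiting = turnaround − burst: J1=0, J2=11, J3=7, J4=7, J5=5
Total waiting = 0 + 11 + 7 + 7 + 5 = 30

30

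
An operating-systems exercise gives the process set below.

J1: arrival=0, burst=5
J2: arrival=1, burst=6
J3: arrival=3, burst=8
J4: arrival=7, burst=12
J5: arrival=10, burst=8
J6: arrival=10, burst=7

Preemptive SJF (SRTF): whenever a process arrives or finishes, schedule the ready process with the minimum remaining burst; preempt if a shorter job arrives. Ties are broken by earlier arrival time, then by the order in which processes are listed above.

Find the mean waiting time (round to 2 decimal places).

10.50

Timeline: | J1 0-5 | J2 5-11 | J6 11-18 | J3 18-26 | J5 26-34 | J4 34-46 |
Completion: J1=5  J2=11  J3=26  J4=46  J5=34  J6=18
Turnaround (C−A): J1=5  J2=10  J3=23  J4=39  J5=24  J6=8
Waiting times: J1=0, J2=4, J3=15, J4=27, J5=16, J6=1
Average waiting = (0+4+15+27+16+1) / 6 = 63/6 = 10.50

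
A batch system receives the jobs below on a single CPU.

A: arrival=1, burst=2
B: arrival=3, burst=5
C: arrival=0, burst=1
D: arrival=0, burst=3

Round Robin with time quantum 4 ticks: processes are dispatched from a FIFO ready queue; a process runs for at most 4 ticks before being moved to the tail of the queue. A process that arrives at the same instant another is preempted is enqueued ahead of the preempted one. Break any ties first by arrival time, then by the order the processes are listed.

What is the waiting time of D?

1

Timeline: | C 0-1 | D 1-4 | A 4-6 | B 6-11 |
Completion: A=6  B=11  C=1  D=4
Turnaround (C−A): A=5  B=8  C=1  D=4
Waiting(D) = turnaround − burst = 4 − 3 = 1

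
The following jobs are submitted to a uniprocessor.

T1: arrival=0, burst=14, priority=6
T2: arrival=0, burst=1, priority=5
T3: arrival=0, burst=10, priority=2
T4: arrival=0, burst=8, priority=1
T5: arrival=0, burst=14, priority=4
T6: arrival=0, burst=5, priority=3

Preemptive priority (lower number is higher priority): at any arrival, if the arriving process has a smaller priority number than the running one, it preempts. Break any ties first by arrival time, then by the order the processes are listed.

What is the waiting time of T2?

Timeline: | T4 0-8 | T3 8-18 | T6 18-23 | T5 23-37 | T2 37-38 | T1 38-52 |
Completion: T1=52  T2=38  T3=18  T4=8  T5=37  T6=23
Waiting(T2) = turnaround − burst = 38 − 1 = 37

37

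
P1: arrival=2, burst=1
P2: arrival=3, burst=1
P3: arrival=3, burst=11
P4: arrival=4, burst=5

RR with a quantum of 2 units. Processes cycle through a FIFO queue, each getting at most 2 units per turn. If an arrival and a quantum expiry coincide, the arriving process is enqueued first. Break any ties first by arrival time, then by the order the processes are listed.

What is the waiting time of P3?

Timeline: | idle 0-2 | P1 2-3 | P2 3-4 | P3 4-6 | P4 6-8 | P3 8-10 | P4 10-12 | P3 12-14 | P4 14-15 | P3 15-20 |
Completion: P1=3  P2=4  P3=20  P4=15
Waiting(P3) = turnaround − burst = 17 − 11 = 6

6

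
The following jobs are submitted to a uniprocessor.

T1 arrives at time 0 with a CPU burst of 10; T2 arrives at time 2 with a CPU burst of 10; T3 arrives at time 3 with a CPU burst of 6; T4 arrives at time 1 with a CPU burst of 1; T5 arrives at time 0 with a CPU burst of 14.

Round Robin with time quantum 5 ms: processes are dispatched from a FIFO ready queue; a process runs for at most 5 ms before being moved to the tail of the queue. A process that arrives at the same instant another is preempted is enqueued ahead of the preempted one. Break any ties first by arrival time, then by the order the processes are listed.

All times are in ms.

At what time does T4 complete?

11

Timeline: | T1 0-5 | T5 5-10 | T4 10-11 | T2 11-16 | T3 16-21 | T1 21-26 | T5 26-31 | T2 31-36 | T3 36-37 | T5 37-41 |
Completion: T1=26  T2=36  T3=37  T4=11  T5=41
Turnaround (C−A): T1=26  T2=34  T3=34  T4=10  T5=41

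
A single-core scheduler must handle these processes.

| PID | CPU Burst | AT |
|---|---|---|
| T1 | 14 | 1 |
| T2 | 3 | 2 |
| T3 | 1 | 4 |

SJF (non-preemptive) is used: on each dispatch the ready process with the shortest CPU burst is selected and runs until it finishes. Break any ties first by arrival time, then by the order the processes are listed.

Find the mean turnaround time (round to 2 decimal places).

14.33

Timeline: | idle 0-1 | T1 1-15 | T3 15-16 | T2 16-19 |
Completion: T1=15  T2=19  T3=16
Turnaround (C−A): T1=14  T2=17  T3=12
Turnaround times: T1=14, T2=17, T3=12
Average turnaround = (14+17+12) / 3 = 43/3 = 14.33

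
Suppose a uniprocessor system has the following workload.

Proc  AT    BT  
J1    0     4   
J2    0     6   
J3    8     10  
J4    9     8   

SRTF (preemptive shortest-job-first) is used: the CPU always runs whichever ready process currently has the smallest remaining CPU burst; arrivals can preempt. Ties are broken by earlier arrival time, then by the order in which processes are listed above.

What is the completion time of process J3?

28

Gantt: | J1 0-4 | J2 4-10 | J4 10-18 | J3 18-28 |
Completion: J1=4  J2=10  J3=28  J4=18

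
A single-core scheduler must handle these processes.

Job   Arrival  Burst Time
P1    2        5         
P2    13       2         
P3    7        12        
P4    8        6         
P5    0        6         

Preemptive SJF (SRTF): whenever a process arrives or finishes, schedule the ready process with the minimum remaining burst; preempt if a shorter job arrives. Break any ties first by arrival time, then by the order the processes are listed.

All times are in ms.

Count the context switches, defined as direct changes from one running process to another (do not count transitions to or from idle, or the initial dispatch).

5

Gantt: | P5 0-6 | P1 6-11 | P4 11-13 | P2 13-15 | P4 15-19 | P3 19-31 |
Completion: P1=11  P2=15  P3=31  P4=19  P5=6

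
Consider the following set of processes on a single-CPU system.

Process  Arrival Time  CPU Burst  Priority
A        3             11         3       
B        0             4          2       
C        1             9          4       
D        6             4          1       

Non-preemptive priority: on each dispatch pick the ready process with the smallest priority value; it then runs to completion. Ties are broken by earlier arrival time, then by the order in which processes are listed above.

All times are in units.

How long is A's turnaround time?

12

Gantt: | B 0-4 | A 4-15 | D 15-19 | C 19-28 |
Completion: A=15  B=4  C=28  D=19
Turnaround (C−A): A=12  B=4  C=27  D=13
Turnaround(A) = completion − arrival = 15 − 3 = 12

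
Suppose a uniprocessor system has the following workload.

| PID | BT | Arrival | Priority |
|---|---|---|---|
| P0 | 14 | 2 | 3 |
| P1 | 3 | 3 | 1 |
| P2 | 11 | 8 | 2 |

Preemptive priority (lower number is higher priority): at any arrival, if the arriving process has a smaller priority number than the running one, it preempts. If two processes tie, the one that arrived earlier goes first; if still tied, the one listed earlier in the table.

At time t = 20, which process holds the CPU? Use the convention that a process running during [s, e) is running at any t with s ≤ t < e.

Gantt: | idle 0-2 | P0 2-3 | P1 3-6 | P0 6-8 | P2 8-19 | P0 19-30 |
Completion: P0=30  P1=6  P2=19

P0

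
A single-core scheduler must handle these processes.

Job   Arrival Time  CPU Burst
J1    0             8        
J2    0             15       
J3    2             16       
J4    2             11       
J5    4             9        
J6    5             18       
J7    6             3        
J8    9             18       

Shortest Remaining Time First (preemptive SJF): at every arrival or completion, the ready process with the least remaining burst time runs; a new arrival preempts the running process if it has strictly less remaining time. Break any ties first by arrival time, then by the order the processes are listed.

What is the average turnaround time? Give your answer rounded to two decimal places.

Gantt: | J1 0-8 | J7 8-11 | J5 11-20 | J4 20-31 | J2 31-46 | J3 46-62 | J6 62-80 | J8 80-98 |
Completion: J1=8  J2=46  J3=62  J4=31  J5=20  J6=80  J7=11  J8=98
Turnaround (C−A): J1=8  J2=46  J3=60  J4=29  J5=16  J6=75  J7=5  J8=89
Turnaround times: J1=8, J2=46, J3=60, J4=29, J5=16, J6=75, J7=5, J8=89
Average turnaround = (8+46+60+29+16+75+5+89) / 8 = 328/8 = 41.00

41.00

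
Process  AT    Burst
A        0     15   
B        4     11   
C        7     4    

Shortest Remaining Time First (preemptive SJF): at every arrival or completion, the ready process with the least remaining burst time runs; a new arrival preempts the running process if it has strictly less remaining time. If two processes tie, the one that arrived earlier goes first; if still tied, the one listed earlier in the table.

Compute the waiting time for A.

4

Schedule: | A 0-7 | C 7-11 | A 11-19 | B 19-30 |
Completion: A=19  B=30  C=11
Waiting(A) = turnaround − burst = 19 − 15 = 4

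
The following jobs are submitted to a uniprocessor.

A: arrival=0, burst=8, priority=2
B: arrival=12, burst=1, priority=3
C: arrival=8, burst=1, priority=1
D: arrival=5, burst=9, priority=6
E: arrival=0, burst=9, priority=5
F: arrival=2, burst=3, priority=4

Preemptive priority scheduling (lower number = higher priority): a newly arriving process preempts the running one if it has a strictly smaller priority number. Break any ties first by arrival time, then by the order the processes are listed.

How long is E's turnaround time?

Timeline: | A 0-8 | C 8-9 | F 9-12 | B 12-13 | E 13-22 | D 22-31 |
Completion: A=8  B=13  C=9  D=31  E=22  F=12
Turnaround (C−A): A=8  B=1  C=1  D=26  E=22  F=10
Turnaround(E) = completion − arrival = 22 − 0 = 22

22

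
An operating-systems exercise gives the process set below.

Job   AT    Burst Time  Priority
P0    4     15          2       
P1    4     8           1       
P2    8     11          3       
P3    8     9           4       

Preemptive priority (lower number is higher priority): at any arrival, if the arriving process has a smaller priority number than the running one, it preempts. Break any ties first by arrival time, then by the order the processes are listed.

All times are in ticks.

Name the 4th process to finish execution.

P3

Gantt: | idle 0-4 | P1 4-12 | P0 12-27 | P2 27-38 | P3 38-47 |
Completion: P0=27  P1=12  P2=38  P3=47
Finish order: P1 → P0 → P2 → P3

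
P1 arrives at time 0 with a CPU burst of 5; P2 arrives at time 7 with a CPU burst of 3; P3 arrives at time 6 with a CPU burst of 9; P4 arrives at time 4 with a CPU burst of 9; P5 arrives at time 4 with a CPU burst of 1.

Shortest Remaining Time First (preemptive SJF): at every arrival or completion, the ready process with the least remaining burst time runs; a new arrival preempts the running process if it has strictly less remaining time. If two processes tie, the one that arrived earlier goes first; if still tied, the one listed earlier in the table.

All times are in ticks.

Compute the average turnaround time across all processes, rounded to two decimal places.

Timeline: | P1 0-5 | P5 5-6 | P4 6-7 | P2 7-10 | P4 10-18 | P3 18-27 |
Completion: P1=5  P2=10  P3=27  P4=18  P5=6
Turnaround times: P1=5, P2=3, P3=21, P4=14, P5=2
Average turnaround = (5+3+21+14+2) / 5 = 45/5 = 9.00

9.00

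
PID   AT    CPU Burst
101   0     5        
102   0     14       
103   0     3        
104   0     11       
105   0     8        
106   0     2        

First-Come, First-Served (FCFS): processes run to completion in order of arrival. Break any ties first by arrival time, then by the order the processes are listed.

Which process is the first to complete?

101

Timeline: | 101 0-5 | 102 5-19 | 103 19-22 | 104 22-33 | 105 33-41 | 106 41-43 |
Completion: 101=5  102=19  103=22  104=33  105=41  106=43
Turnaround (C−A): 101=5  102=19  103=22  104=33  105=41  106=43
Finish order: 101 → 102 → 103 → 104 → 105 → 106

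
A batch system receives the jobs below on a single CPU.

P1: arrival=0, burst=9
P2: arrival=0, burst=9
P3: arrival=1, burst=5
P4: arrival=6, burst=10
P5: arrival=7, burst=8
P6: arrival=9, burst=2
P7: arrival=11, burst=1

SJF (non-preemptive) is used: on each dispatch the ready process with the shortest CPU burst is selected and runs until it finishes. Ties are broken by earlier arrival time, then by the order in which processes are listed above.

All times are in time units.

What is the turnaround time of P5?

Gantt: | P1 0-9 | P6 9-11 | P7 11-12 | P3 12-17 | P5 17-25 | P2 25-34 | P4 34-44 |
Completion: P1=9  P2=34  P3=17  P4=44  P5=25  P6=11  P7=12
Turnaround(P5) = completion − arrival = 25 − 7 = 18

18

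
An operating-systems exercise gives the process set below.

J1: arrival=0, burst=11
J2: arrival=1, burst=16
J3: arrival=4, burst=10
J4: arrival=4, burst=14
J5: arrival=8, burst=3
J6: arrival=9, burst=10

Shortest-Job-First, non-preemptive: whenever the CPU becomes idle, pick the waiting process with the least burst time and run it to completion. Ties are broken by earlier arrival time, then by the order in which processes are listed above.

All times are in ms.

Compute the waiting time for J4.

Gantt: | J1 0-11 | J5 11-14 | J3 14-24 | J6 24-34 | J4 34-48 | J2 48-64 |
Completion: J1=11  J2=64  J3=24  J4=48  J5=14  J6=34
Turnaround (C−A): J1=11  J2=63  J3=20  J4=44  J5=6  J6=25
Waiting(J4) = turnaround − burst = 44 − 14 = 30

30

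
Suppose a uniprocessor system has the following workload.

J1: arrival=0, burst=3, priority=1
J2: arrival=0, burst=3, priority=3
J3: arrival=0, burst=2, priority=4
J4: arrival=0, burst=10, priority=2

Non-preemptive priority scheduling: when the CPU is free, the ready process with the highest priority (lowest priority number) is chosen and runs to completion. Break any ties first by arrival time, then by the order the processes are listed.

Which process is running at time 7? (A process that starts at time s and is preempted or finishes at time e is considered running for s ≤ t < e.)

J4

Schedule: | J1 0-3 | J4 3-13 | J2 13-16 | J3 16-18 |
Completion: J1=3  J2=16  J3=18  J4=13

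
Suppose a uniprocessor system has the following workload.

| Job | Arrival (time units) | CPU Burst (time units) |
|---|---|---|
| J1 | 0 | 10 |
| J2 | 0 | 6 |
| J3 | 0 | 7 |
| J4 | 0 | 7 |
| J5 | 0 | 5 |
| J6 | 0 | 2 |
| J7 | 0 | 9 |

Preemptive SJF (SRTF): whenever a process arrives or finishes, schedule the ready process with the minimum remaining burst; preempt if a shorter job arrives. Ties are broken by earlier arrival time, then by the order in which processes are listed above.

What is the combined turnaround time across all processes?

Schedule: | J6 0-2 | J5 2-7 | J2 7-13 | J3 13-20 | J4 20-27 | J7 27-36 | J1 36-46 |
Completion: J1=46  J2=13  J3=20  J4=27  J5=7  J6=2  J7=36
Turnaround (C−A): J1=46  J2=13  J3=20  J4=27  J5=7  J6=2  J7=36
Turnaround = completion − arrival: J1=46, J2=13, J3=20, J4=27, J5=7, J6=2, J7=36
Total turnaround = 46 + 13 + 20 + 27 + 7 + 2 + 36 = 151

151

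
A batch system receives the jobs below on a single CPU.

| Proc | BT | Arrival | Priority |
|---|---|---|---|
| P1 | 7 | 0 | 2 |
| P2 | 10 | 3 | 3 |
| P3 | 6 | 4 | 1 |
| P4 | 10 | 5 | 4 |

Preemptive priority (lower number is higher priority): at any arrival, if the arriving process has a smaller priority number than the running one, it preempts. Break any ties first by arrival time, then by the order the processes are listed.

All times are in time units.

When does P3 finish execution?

Gantt: | P1 0-4 | P3 4-10 | P1 10-13 | P2 13-23 | P4 23-33 |
Completion: P1=13  P2=23  P3=10  P4=33
Turnaround (C−A): P1=13  P2=20  P3=6  P4=28

10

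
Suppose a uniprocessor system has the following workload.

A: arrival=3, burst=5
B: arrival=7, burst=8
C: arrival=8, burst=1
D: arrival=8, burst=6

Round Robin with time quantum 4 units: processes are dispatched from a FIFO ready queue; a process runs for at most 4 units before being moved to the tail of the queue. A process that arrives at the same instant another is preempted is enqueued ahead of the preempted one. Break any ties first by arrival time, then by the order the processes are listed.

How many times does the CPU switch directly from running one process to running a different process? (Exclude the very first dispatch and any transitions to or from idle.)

6

Schedule: | idle 0-3 | A 3-7 | B 7-11 | A 11-12 | C 12-13 | D 13-17 | B 17-21 | D 21-23 |
Completion: A=12  B=21  C=13  D=23
Turnaround (C−A): A=9  B=14  C=5  D=15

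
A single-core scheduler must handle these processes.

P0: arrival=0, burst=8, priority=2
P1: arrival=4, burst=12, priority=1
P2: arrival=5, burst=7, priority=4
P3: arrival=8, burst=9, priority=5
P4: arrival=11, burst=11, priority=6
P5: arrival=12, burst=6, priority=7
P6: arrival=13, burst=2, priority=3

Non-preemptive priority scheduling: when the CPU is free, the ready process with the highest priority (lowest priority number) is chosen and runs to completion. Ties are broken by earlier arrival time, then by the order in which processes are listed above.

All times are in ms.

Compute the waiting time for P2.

Gantt: | P0 0-8 | P1 8-20 | P6 20-22 | P2 22-29 | P3 29-38 | P4 38-49 | P5 49-55 |
Completion: P0=8  P1=20  P2=29  P3=38  P4=49  P5=55  P6=22
Turnaround (C−A): P0=8  P1=16  P2=24  P3=30  P4=38  P5=43  P6=9
Waiting(P2) = turnaround − burst = 24 − 7 = 17

17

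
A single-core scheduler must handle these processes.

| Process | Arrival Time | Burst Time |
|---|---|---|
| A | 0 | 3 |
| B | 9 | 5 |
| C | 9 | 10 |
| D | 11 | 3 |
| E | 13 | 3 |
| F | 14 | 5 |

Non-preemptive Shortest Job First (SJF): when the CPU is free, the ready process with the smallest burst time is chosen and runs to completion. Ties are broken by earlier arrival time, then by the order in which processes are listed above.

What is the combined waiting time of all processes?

Timeline: | A 0-3 | idle 3-9 | B 9-14 | D 14-17 | E 17-20 | F 20-25 | C 25-35 |
Completion: A=3  B=14  C=35  D=17  E=20  F=25
Turnaround (C−A): A=3  B=5  C=26  D=6  E=7  F=11
Waiting = turnaround − burst: A=0, B=0, C=16, D=3, E=4, F=6
Total waiting = 0 + 0 + 16 + 3 + 4 + 6 = 29

29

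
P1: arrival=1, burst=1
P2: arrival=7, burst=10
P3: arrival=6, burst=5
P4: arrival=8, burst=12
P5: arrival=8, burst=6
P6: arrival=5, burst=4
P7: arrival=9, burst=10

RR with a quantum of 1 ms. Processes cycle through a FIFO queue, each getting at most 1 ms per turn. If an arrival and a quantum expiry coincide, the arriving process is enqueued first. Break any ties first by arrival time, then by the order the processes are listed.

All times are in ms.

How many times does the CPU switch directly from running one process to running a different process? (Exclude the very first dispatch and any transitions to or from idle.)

Schedule: | idle 0-1 | P1 1-2 | idle 2-5 | P6 5-6 | P3 6-7 | P6 7-8 | P2 8-9 | P3 9-10 | P4 10-11 | P5 11-12 | P6 12-13 | P7 13-14 | P2 14-15 | P3 15-16 | P4 16-17 | P5 17-18 | P6 18-19 | P7 19-20 | P2 20-21 | P3 21-22 | P4 22-23 | P5 23-24 | P7 24-25 | P2 25-26 | P3 26-27 | P4 27-28 | P5 28-29 | P7 29-30 | P2 30-31 | P4 31-32 | P5 32-33 | P7 33-34 | P2 34-35 | P4 35-36 | P5 36-37 | P7 37-38 | P2 38-39 | P4 39-40 | P7 40-41 | P2 41-42 | P4 42-43 | P7 43-44 | P2 44-45 | P4 45-46 | P7 46-47 | P2 47-48 | P4 48-49 | P7 49-50 | P4 50-52 |
Completion: P1=2  P2=48  P3=27  P4=52  P5=37  P6=19  P7=50

45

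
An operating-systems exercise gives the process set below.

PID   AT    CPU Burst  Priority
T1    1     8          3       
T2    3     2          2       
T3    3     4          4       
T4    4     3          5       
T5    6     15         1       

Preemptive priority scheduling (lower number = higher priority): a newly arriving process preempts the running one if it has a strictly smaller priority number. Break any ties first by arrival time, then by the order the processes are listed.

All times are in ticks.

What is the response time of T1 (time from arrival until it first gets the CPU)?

Gantt: | idle 0-1 | T1 1-3 | T2 3-5 | T1 5-6 | T5 6-21 | T1 21-26 | T3 26-30 | T4 30-33 |
Completion: T1=26  T2=5  T3=30  T4=33  T5=21
Response(T1) = first start − arrival = 1 − 1 = 0

0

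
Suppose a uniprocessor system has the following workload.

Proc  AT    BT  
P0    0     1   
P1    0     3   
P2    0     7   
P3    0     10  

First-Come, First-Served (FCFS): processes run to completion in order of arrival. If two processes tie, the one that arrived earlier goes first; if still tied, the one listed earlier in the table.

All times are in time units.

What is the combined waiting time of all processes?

16

Gantt: | P0 0-1 | P1 1-4 | P2 4-11 | P3 11-21 |
Completion: P0=1  P1=4  P2=11  P3=21
Turnaround (C−A): P0=1  P1=4  P2=11  P3=21
Waiting = turnaround − burst: P0=0, P1=1, P2=4, P3=11
Total waiting = 0 + 1 + 4 + 11 = 16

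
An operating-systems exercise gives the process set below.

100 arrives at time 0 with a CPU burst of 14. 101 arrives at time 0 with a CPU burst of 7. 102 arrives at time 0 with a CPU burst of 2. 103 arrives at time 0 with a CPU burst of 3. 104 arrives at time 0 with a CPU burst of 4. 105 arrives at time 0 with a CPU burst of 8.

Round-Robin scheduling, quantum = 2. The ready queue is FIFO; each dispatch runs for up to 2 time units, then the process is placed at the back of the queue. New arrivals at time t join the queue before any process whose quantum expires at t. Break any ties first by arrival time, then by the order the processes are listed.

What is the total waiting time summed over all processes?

Timeline: | 100 0-2 | 101 2-4 | 102 4-6 | 103 6-8 | 104 8-10 | 105 10-12 | 100 12-14 | 101 14-16 | 103 16-17 | 104 17-19 | 105 19-21 | 100 21-23 | 101 23-25 | 105 25-27 | 100 27-29 | 101 29-30 | 105 30-32 | 100 32-38 |
Completion: 100=38  101=30  102=6  103=17  104=19  105=32
Turnaround (C−A): 100=38  101=30  102=6  103=17  104=19  105=32
Waiting = turnaround − burst: 100=24, 101=23, 102=4, 103=14, 104=15, 105=24
Total waiting = 24 + 23 + 4 + 14 + 15 + 24 = 104

104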